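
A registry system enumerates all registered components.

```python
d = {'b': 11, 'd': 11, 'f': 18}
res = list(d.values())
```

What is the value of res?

Step 1: d.values() returns the dictionary values in insertion order.
Therefore res = [11, 11, 18].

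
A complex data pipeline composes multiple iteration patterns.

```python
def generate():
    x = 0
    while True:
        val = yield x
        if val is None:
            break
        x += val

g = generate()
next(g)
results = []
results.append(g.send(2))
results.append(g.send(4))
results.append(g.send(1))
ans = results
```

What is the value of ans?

Step 1: next(g) -> yield 0.
Step 2: send(2) -> x = 2, yield 2.
Step 3: send(4) -> x = 6, yield 6.
Step 4: send(1) -> x = 7, yield 7.
Therefore ans = [2, 6, 7].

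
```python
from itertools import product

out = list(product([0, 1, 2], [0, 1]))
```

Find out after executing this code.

Step 1: product([0, 1, 2], [0, 1]) gives all pairs:
  (0, 0)
  (0, 1)
  (1, 0)
  (1, 1)
  (2, 0)
  (2, 1)
Therefore out = [(0, 0), (0, 1), (1, 0), (1, 1), (2, 0), (2, 1)].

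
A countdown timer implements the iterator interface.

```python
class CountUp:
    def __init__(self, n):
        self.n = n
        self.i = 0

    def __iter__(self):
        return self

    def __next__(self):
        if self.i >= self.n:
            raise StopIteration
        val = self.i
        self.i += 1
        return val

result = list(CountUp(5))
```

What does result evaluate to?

Step 1: CountUp(5) creates an iterator counting 0 to 4.
Step 2: list() consumes all values: [0, 1, 2, 3, 4].
Therefore result = [0, 1, 2, 3, 4].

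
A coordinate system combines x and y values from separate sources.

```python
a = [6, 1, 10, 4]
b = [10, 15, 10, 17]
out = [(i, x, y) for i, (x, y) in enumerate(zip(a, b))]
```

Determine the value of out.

Step 1: enumerate(zip(a, b)) gives index with paired elements:
  i=0: (6, 10)
  i=1: (1, 15)
  i=2: (10, 10)
  i=3: (4, 17)
Therefore out = [(0, 6, 10), (1, 1, 15), (2, 10, 10), (3, 4, 17)].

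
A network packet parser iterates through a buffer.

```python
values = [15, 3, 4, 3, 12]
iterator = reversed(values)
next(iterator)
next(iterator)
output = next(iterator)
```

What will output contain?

Step 1: reversed([15, 3, 4, 3, 12]) gives iterator: [12, 3, 4, 3, 15].
Step 2: First next() = 12, second next() = 3.
Step 3: Third next() = 4.
Therefore output = 4.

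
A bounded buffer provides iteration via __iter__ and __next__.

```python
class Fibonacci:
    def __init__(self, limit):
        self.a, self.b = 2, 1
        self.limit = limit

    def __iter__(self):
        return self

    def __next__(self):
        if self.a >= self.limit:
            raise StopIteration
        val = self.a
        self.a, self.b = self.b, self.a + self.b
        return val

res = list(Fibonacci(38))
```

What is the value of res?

Step 1: Fibonacci-like sequence (a=2, b=1) until >= 38:
  Yield 2, then a,b = 1,3
  Yield 1, then a,b = 3,4
  Yield 3, then a,b = 4,7
  Yield 4, then a,b = 7,11
  Yield 7, then a,b = 11,18
  Yield 11, then a,b = 18,29
  Yield 18, then a,b = 29,47
  Yield 29, then a,b = 47,76
Step 2: 47 >= 38, stop.
Therefore res = [2, 1, 3, 4, 7, 11, 18, 29].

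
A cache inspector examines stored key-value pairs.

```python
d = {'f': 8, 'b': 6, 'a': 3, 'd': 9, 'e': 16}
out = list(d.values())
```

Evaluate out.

Step 1: d.values() returns the dictionary values in insertion order.
Therefore out = [8, 6, 3, 9, 16].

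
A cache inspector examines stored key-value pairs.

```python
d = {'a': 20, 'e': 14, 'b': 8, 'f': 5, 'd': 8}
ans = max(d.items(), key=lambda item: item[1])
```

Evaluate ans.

Step 1: Find item with maximum value:
  ('a', 20)
  ('e', 14)
  ('b', 8)
  ('f', 5)
  ('d', 8)
Step 2: Maximum value is 20 at key 'a'.
Therefore ans = ('a', 20).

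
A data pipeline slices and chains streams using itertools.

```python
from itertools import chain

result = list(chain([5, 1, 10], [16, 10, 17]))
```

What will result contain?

Step 1: chain() concatenates iterables: [5, 1, 10] + [16, 10, 17].
Therefore result = [5, 1, 10, 16, 10, 17].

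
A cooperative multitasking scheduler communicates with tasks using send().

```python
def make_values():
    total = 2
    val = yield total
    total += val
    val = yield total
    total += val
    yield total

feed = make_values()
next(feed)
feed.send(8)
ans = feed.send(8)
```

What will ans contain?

Step 1: next() -> yield total=2.
Step 2: send(8) -> val=8, total = 2+8 = 10, yield 10.
Step 3: send(8) -> val=8, total = 10+8 = 18, yield 18.
Therefore ans = 18.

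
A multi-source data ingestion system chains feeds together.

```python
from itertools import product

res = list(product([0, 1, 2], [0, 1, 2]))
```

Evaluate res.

Step 1: product([0, 1, 2], [0, 1, 2]) gives all pairs:
  (0, 0)
  (0, 1)
  (0, 2)
  (1, 0)
  (1, 1)
  (1, 2)
  (2, 0)
  (2, 1)
  (2, 2)
Therefore res = [(0, 0), (0, 1), (0, 2), (1, 0), (1, 1), (1, 2), (2, 0), (2, 1), (2, 2)].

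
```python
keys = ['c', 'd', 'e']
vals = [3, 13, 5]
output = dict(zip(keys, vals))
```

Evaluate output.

Step 1: zip pairs keys with values:
  'c' -> 3
  'd' -> 13
  'e' -> 5
Therefore output = {'c': 3, 'd': 13, 'e': 5}.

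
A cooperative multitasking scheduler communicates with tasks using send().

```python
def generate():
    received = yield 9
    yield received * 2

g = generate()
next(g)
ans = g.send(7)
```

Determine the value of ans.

Step 1: next(g) advances to first yield, producing 9.
Step 2: send(7) resumes, received = 7.
Step 3: yield received * 2 = 7 * 2 = 14.
Therefore ans = 14.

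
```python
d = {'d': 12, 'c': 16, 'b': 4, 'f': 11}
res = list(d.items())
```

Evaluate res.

Step 1: d.items() returns (key, value) pairs in insertion order.
Therefore res = [('d', 12), ('c', 16), ('b', 4), ('f', 11)].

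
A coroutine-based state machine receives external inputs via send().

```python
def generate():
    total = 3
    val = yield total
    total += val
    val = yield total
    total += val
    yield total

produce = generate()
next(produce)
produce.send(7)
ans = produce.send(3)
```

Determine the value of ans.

Step 1: next() -> yield total=3.
Step 2: send(7) -> val=7, total = 3+7 = 10, yield 10.
Step 3: send(3) -> val=3, total = 10+3 = 13, yield 13.
Therefore ans = 13.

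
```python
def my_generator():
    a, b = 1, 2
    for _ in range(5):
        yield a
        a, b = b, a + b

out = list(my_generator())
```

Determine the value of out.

Step 1: Fibonacci-like sequence starting with a=1, b=2:
  Iteration 1: yield a=1, then a,b = 2,3
  Iteration 2: yield a=2, then a,b = 3,5
  Iteration 3: yield a=3, then a,b = 5,8
  Iteration 4: yield a=5, then a,b = 8,13
  Iteration 5: yield a=8, then a,b = 13,21
Therefore out = [1, 2, 3, 5, 8].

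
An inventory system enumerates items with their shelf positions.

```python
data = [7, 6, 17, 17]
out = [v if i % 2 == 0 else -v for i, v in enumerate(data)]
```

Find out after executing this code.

Step 1: For each (i, v), keep v if i is even, negate if odd:
  i=0 (even): keep 7
  i=1 (odd): negate to -6
  i=2 (even): keep 17
  i=3 (odd): negate to -17
Therefore out = [7, -6, 17, -17].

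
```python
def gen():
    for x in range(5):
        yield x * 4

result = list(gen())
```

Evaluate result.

Step 1: For each x in range(5), yield x * 4:
  x=0: yield 0 * 4 = 0
  x=1: yield 1 * 4 = 4
  x=2: yield 2 * 4 = 8
  x=3: yield 3 * 4 = 12
  x=4: yield 4 * 4 = 16
Therefore result = [0, 4, 8, 12, 16].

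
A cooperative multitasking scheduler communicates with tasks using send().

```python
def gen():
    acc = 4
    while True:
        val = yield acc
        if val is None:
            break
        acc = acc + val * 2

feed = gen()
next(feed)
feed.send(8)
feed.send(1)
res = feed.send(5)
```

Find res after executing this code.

Step 1: next() -> yield acc=4.
Step 2: send(8) -> val=8, acc = 4 + 8*2 = 20, yield 20.
Step 3: send(1) -> val=1, acc = 20 + 1*2 = 22, yield 22.
Step 4: send(5) -> val=5, acc = 22 + 5*2 = 32, yield 32.
Therefore res = 32.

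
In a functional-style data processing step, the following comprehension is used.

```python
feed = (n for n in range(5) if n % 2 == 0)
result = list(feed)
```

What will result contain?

Step 1: Filter range(5) keeping only even values:
  n=0: even, included
  n=1: odd, excluded
  n=2: even, included
  n=3: odd, excluded
  n=4: even, included
Therefore result = [0, 2, 4].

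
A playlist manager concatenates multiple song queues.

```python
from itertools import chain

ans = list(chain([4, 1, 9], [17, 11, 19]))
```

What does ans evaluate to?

Step 1: chain() concatenates iterables: [4, 1, 9] + [17, 11, 19].
Therefore ans = [4, 1, 9, 17, 11, 19].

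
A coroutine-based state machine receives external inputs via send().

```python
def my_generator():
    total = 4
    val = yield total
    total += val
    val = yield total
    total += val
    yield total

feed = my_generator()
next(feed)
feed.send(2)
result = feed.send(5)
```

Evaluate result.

Step 1: next() -> yield total=4.
Step 2: send(2) -> val=2, total = 4+2 = 6, yield 6.
Step 3: send(5) -> val=5, total = 6+5 = 11, yield 11.
Therefore result = 11.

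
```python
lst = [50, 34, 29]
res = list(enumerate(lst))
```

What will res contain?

Step 1: enumerate pairs each element with its index:
  (0, 50)
  (1, 34)
  (2, 29)
Therefore res = [(0, 50), (1, 34), (2, 29)].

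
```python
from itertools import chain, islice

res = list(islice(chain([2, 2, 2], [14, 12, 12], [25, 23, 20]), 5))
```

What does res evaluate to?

Step 1: chain([2, 2, 2], [14, 12, 12], [25, 23, 20]) = [2, 2, 2, 14, 12, 12, 25, 23, 20].
Step 2: islice takes first 5 elements: [2, 2, 2, 14, 12].
Therefore res = [2, 2, 2, 14, 12].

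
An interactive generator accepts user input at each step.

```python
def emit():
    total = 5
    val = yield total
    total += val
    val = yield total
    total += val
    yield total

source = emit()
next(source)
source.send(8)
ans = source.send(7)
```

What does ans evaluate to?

Step 1: next() -> yield total=5.
Step 2: send(8) -> val=8, total = 5+8 = 13, yield 13.
Step 3: send(7) -> val=7, total = 13+7 = 20, yield 20.
Therefore ans = 20.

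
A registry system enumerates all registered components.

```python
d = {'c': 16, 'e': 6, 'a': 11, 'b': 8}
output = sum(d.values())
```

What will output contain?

Step 1: d.values() = [16, 6, 11, 8].
Step 2: sum = 41.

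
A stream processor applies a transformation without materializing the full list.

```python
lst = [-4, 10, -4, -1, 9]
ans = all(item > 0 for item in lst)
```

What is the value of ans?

Step 1: Check item > 0 for each element in [-4, 10, -4, -1, 9]:
  -4 > 0: False
  10 > 0: True
  -4 > 0: False
  -1 > 0: False
  9 > 0: True
Step 2: all() returns False.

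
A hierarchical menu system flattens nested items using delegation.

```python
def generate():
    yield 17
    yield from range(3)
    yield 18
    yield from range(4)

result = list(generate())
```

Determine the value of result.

Step 1: Trace yields in order:
  yield 17
  yield 0
  yield 1
  yield 2
  yield 18
  yield 0
  yield 1
  yield 2
  yield 3
Therefore result = [17, 0, 1, 2, 18, 0, 1, 2, 3].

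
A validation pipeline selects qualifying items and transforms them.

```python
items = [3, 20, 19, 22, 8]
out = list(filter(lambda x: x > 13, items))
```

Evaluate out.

Step 1: Filter elements > 13:
  3: removed
  20: kept
  19: kept
  22: kept
  8: removed
Therefore out = [20, 19, 22].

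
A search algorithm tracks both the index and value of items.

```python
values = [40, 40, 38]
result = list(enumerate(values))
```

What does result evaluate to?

Step 1: enumerate pairs each element with its index:
  (0, 40)
  (1, 40)
  (2, 38)
Therefore result = [(0, 40), (1, 40), (2, 38)].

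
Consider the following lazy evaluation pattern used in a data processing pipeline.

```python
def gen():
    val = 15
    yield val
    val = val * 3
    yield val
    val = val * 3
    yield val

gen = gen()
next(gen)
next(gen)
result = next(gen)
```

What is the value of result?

Step 1: Trace through generator execution:
  Yield 1: val starts at 15, yield 15
  Yield 2: val = 15 * 3 = 45, yield 45
  Yield 3: val = 45 * 3 = 135, yield 135
Step 2: First next() gets 15, second next() gets the second value, third next() yields 135.
Therefore result = 135.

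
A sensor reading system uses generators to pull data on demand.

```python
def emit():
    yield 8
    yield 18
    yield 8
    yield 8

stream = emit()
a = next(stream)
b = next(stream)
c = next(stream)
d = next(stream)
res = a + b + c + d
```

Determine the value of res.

Step 1: Create generator and consume all values:
  a = next(stream) = 8
  b = next(stream) = 18
  c = next(stream) = 8
  d = next(stream) = 8
Step 2: res = 8 + 18 + 8 + 8 = 42.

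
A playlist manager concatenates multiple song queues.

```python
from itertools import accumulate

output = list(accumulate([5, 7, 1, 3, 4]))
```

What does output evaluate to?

Step 1: accumulate computes running sums:
  + 5 = 5
  + 7 = 12
  + 1 = 13
  + 3 = 16
  + 4 = 20
Therefore output = [5, 12, 13, 16, 20].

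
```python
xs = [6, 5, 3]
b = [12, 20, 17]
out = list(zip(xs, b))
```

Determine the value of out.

Step 1: zip pairs elements at same index:
  Index 0: (6, 12)
  Index 1: (5, 20)
  Index 2: (3, 17)
Therefore out = [(6, 12), (5, 20), (3, 17)].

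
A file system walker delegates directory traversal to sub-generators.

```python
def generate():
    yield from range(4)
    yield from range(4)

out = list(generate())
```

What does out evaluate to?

Step 1: Trace yields in order:
  yield 0
  yield 1
  yield 2
  yield 3
  yield 0
  yield 1
  yield 2
  yield 3
Therefore out = [0, 1, 2, 3, 0, 1, 2, 3].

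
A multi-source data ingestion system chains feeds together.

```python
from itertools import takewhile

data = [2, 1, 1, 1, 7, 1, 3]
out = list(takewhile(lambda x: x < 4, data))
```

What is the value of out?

Step 1: takewhile stops at first element >= 4:
  2 < 4: take
  1 < 4: take
  1 < 4: take
  1 < 4: take
  7 >= 4: stop
Therefore out = [2, 1, 1, 1].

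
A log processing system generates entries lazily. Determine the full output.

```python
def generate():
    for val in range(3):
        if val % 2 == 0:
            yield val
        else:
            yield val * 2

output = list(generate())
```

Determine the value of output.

Step 1: For each val in range(3), yield val if even, else val*2:
  val=0 (even): yield 0
  val=1 (odd): yield 1*2 = 2
  val=2 (even): yield 2
Therefore output = [0, 2, 2].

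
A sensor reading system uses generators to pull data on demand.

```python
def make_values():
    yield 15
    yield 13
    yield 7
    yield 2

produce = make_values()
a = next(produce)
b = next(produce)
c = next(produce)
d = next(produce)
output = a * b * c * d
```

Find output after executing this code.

Step 1: Create generator and consume all values:
  a = next(produce) = 15
  b = next(produce) = 13
  c = next(produce) = 7
  d = next(produce) = 2
Step 2: output = 15 * 13 * 7 * 2 = 2730.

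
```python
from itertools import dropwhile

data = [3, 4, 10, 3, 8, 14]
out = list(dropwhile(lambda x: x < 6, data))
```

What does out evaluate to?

Step 1: dropwhile drops elements while < 6:
  3 < 6: dropped
  4 < 6: dropped
  10: kept (dropping stopped)
Step 2: Remaining elements kept regardless of condition.
Therefore out = [10, 3, 8, 14].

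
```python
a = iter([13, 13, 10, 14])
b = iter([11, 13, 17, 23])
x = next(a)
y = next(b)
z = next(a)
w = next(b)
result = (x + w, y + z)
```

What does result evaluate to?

Step 1: a iterates [13, 13, 10, 14], b iterates [11, 13, 17, 23].
Step 2: x = next(a) = 13, y = next(b) = 11.
Step 3: z = next(a) = 13, w = next(b) = 13.
Step 4: result = (13 + 13, 11 + 13) = (26, 24).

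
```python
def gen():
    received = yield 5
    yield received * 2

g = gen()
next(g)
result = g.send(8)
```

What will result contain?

Step 1: next(g) advances to first yield, producing 5.
Step 2: send(8) resumes, received = 8.
Step 3: yield received * 2 = 8 * 2 = 16.
Therefore result = 16.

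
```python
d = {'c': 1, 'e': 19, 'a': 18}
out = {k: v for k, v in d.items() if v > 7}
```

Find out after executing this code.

Step 1: Filter items where value > 7:
  'c': 1 <= 7: removed
  'e': 19 > 7: kept
  'a': 18 > 7: kept
Therefore out = {'e': 19, 'a': 18}.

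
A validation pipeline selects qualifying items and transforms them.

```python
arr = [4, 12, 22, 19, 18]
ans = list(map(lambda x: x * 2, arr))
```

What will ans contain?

Step 1: Apply lambda x: x * 2 to each element:
  4 -> 8
  12 -> 24
  22 -> 44
  19 -> 38
  18 -> 36
Therefore ans = [8, 24, 44, 38, 36].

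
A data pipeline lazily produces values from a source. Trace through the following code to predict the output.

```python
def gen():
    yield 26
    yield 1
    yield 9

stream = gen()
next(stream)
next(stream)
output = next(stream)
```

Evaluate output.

Step 1: gen() creates a generator.
Step 2: next(stream) yields 26 (consumed and discarded).
Step 3: next(stream) yields 1 (consumed and discarded).
Step 4: next(stream) yields 9, assigned to output.
Therefore output = 9.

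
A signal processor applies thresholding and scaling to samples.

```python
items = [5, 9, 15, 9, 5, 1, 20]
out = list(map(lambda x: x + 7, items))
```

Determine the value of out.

Step 1: Apply lambda x: x + 7 to each element:
  5 -> 12
  9 -> 16
  15 -> 22
  9 -> 16
  5 -> 12
  1 -> 8
  20 -> 27
Therefore out = [12, 16, 22, 16, 12, 8, 27].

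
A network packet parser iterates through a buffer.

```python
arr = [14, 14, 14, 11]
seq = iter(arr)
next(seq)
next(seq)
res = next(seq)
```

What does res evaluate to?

Step 1: Create iterator over [14, 14, 14, 11].
Step 2: next() consumes 14.
Step 3: next() consumes 14.
Step 4: next() returns 14.
Therefore res = 14.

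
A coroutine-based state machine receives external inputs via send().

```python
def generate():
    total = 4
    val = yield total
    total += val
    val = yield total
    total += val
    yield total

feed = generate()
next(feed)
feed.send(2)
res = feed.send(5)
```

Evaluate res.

Step 1: next() -> yield total=4.
Step 2: send(2) -> val=2, total = 4+2 = 6, yield 6.
Step 3: send(5) -> val=5, total = 6+5 = 11, yield 11.
Therefore res = 11.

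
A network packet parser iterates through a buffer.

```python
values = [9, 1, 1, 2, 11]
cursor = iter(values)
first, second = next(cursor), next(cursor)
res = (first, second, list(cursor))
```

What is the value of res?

Step 1: Create iterator over [9, 1, 1, 2, 11].
Step 2: first = 9, second = 1.
Step 3: Remaining elements: [1, 2, 11].
Therefore res = (9, 1, [1, 2, 11]).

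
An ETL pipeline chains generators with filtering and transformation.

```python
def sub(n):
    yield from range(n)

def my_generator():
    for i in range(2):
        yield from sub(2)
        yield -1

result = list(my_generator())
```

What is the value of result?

Step 1: For each i in range(2):
  i=0: yield from sub(2) -> [0, 1], then yield -1
  i=1: yield from sub(2) -> [0, 1], then yield -1
Therefore result = [0, 1, -1, 0, 1, -1].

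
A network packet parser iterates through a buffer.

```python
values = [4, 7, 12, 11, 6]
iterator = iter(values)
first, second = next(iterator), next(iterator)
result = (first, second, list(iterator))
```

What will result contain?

Step 1: Create iterator over [4, 7, 12, 11, 6].
Step 2: first = 4, second = 7.
Step 3: Remaining elements: [12, 11, 6].
Therefore result = (4, 7, [12, 11, 6]).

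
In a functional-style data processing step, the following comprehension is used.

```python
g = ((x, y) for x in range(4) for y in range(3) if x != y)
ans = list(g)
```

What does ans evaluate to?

Step 1: Nested generator over range(4) x range(3) where x != y:
  (0, 0): excluded (x == y)
  (0, 1): included
  (0, 2): included
  (1, 0): included
  (1, 1): excluded (x == y)
  (1, 2): included
  (2, 0): included
  (2, 1): included
  (2, 2): excluded (x == y)
  (3, 0): included
  (3, 1): included
  (3, 2): included
Therefore ans = [(0, 1), (0, 2), (1, 0), (1, 2), (2, 0), (2, 1), (3, 0), (3, 1), (3, 2)].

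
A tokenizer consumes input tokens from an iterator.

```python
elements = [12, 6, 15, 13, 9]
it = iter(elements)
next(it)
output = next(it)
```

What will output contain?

Step 1: Create iterator over [12, 6, 15, 13, 9].
Step 2: next() consumes 12.
Step 3: next() returns 6.
Therefore output = 6.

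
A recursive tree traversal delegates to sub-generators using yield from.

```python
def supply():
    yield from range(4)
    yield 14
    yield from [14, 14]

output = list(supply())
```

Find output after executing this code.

Step 1: Trace yields in order:
  yield 0
  yield 1
  yield 2
  yield 3
  yield 14
  yield 14
  yield 14
Therefore output = [0, 1, 2, 3, 14, 14, 14].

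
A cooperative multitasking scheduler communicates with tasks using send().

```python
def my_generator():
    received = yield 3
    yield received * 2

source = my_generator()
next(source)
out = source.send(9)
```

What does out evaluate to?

Step 1: next(source) advances to first yield, producing 3.
Step 2: send(9) resumes, received = 9.
Step 3: yield received * 2 = 9 * 2 = 18.
Therefore out = 18.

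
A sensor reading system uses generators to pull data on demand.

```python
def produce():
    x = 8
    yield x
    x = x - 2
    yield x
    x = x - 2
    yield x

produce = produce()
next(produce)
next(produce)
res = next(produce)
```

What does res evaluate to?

Step 1: Trace through generator execution:
  Yield 1: x starts at 8, yield 8
  Yield 2: x = 8 - 2 = 6, yield 6
  Yield 3: x = 6 - 2 = 4, yield 4
Step 2: First next() gets 8, second next() gets the second value, third next() yields 4.
Therefore res = 4.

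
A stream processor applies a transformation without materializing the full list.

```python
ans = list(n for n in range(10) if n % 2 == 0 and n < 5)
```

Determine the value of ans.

Step 1: Filter range(10) where n % 2 == 0 and n < 5:
  n=0: both conditions met, included
  n=1: excluded (1 % 2 != 0)
  n=2: both conditions met, included
  n=3: excluded (3 % 2 != 0)
  n=4: both conditions met, included
  n=5: excluded (5 % 2 != 0, 5 >= 5)
  n=6: excluded (6 >= 5)
  n=7: excluded (7 % 2 != 0, 7 >= 5)
  n=8: excluded (8 >= 5)
  n=9: excluded (9 % 2 != 0, 9 >= 5)
Therefore ans = [0, 2, 4].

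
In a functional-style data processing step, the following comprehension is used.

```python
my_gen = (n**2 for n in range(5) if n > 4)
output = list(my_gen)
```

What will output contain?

Step 1: For range(5), keep n > 4, then square:
  n=0: 0 <= 4, excluded
  n=1: 1 <= 4, excluded
  n=2: 2 <= 4, excluded
  n=3: 3 <= 4, excluded
  n=4: 4 <= 4, excluded
Therefore output = [].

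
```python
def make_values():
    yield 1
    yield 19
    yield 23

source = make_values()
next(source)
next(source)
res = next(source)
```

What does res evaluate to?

Step 1: make_values() creates a generator.
Step 2: next(source) yields 1 (consumed and discarded).
Step 3: next(source) yields 19 (consumed and discarded).
Step 4: next(source) yields 23, assigned to res.
Therefore res = 23.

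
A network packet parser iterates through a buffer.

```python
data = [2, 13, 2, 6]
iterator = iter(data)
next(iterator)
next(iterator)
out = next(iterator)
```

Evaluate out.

Step 1: Create iterator over [2, 13, 2, 6].
Step 2: next() consumes 2.
Step 3: next() consumes 13.
Step 4: next() returns 2.
Therefore out = 2.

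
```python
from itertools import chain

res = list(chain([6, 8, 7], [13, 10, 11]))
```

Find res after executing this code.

Step 1: chain() concatenates iterables: [6, 8, 7] + [13, 10, 11].
Therefore res = [6, 8, 7, 13, 10, 11].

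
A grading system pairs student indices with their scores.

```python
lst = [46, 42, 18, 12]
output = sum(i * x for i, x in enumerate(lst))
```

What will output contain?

Step 1: Compute i * x for each (i, x) in enumerate([46, 42, 18, 12]):
  i=0, x=46: 0*46 = 0
  i=1, x=42: 1*42 = 42
  i=2, x=18: 2*18 = 36
  i=3, x=12: 3*12 = 36
Step 2: sum = 0 + 42 + 36 + 36 = 114.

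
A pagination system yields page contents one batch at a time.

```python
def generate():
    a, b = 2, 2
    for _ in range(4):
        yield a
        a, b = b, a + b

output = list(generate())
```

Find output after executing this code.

Step 1: Fibonacci-like sequence starting with a=2, b=2:
  Iteration 1: yield a=2, then a,b = 2,4
  Iteration 2: yield a=2, then a,b = 4,6
  Iteration 3: yield a=4, then a,b = 6,10
  Iteration 4: yield a=6, then a,b = 10,16
Therefore output = [2, 2, 4, 6].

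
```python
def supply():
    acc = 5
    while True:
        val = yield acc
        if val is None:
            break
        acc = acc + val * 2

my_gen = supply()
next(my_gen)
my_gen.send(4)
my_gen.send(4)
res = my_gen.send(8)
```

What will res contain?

Step 1: next() -> yield acc=5.
Step 2: send(4) -> val=4, acc = 5 + 4*2 = 13, yield 13.
Step 3: send(4) -> val=4, acc = 13 + 4*2 = 21, yield 21.
Step 4: send(8) -> val=8, acc = 21 + 8*2 = 37, yield 37.
Therefore res = 37.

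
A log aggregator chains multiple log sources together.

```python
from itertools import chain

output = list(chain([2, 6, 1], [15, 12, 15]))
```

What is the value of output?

Step 1: chain() concatenates iterables: [2, 6, 1] + [15, 12, 15].
Therefore output = [2, 6, 1, 15, 12, 15].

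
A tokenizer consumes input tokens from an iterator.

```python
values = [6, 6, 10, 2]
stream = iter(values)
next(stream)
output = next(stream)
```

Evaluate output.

Step 1: Create iterator over [6, 6, 10, 2].
Step 2: next() consumes 6.
Step 3: next() returns 6.
Therefore output = 6.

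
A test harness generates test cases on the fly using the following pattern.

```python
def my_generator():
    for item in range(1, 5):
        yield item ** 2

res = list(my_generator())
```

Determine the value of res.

Step 1: For each item in range(1, 5), yield item**2:
  item=1: yield 1**2 = 1
  item=2: yield 2**2 = 4
  item=3: yield 3**2 = 9
  item=4: yield 4**2 = 16
Therefore res = [1, 4, 9, 16].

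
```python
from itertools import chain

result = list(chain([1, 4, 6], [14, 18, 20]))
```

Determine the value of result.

Step 1: chain() concatenates iterables: [1, 4, 6] + [14, 18, 20].
Therefore result = [1, 4, 6, 14, 18, 20].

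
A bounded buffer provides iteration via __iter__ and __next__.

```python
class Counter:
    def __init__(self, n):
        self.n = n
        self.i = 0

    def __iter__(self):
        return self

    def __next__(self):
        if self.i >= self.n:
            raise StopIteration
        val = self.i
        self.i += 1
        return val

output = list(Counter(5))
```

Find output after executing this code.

Step 1: Counter(5) creates an iterator counting 0 to 4.
Step 2: list() consumes all values: [0, 1, 2, 3, 4].
Therefore output = [0, 1, 2, 3, 4].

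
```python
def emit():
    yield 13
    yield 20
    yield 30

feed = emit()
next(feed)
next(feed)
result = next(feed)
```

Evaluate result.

Step 1: emit() creates a generator.
Step 2: next(feed) yields 13 (consumed and discarded).
Step 3: next(feed) yields 20 (consumed and discarded).
Step 4: next(feed) yields 30, assigned to result.
Therefore result = 30.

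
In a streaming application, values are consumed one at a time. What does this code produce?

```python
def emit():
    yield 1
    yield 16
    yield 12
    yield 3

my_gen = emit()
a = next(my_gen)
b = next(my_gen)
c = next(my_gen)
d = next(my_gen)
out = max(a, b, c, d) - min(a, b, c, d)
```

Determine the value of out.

Step 1: Create generator and consume all values:
  a = next(my_gen) = 1
  b = next(my_gen) = 16
  c = next(my_gen) = 12
  d = next(my_gen) = 3
Step 2: max = 16, min = 1, out = 16 - 1 = 15.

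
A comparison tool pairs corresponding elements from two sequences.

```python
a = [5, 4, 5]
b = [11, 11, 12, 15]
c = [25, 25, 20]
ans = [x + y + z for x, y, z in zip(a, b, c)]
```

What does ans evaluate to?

Step 1: zip three lists (truncates to shortest, len=3):
  5 + 11 + 25 = 41
  4 + 11 + 25 = 40
  5 + 12 + 20 = 37
Therefore ans = [41, 40, 37].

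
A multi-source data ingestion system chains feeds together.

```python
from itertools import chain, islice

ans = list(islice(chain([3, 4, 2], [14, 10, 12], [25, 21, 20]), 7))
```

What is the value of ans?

Step 1: chain([3, 4, 2], [14, 10, 12], [25, 21, 20]) = [3, 4, 2, 14, 10, 12, 25, 21, 20].
Step 2: islice takes first 7 elements: [3, 4, 2, 14, 10, 12, 25].
Therefore ans = [3, 4, 2, 14, 10, 12, 25].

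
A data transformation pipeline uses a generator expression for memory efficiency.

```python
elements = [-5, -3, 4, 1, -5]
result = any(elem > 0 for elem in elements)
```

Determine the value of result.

Step 1: Check elem > 0 for each element in [-5, -3, 4, 1, -5]:
  -5 > 0: False
  -3 > 0: False
  4 > 0: True
  1 > 0: True
  -5 > 0: False
Step 2: any() returns True.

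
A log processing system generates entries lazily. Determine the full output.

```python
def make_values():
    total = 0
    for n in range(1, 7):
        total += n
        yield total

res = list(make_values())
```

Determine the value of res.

Step 1: Generator accumulates running sum:
  n=1: total = 1, yield 1
  n=2: total = 3, yield 3
  n=3: total = 6, yield 6
  n=4: total = 10, yield 10
  n=5: total = 15, yield 15
  n=6: total = 21, yield 21
Therefore res = [1, 3, 6, 10, 15, 21].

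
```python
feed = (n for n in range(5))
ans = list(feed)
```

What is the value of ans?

Step 1: Generator expression iterates range(5): [0, 1, 2, 3, 4].
Step 2: list() collects all values.
Therefore ans = [0, 1, 2, 3, 4].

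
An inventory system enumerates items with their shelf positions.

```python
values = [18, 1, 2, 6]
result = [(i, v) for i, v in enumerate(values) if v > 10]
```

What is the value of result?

Step 1: Filter enumerate([18, 1, 2, 6]) keeping v > 10:
  (0, 18): 18 > 10, included
  (1, 1): 1 <= 10, excluded
  (2, 2): 2 <= 10, excluded
  (3, 6): 6 <= 10, excluded
Therefore result = [(0, 18)].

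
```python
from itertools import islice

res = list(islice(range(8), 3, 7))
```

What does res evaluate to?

Step 1: islice(range(8), 3, 7) takes elements at indices [3, 7).
Step 2: Elements: [3, 4, 5, 6].
Therefore res = [3, 4, 5, 6].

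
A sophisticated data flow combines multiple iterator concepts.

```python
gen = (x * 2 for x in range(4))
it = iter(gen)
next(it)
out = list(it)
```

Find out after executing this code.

Step 1: Generator produces [0, 2, 4, 6].
Step 2: next(it) consumes first element (0).
Step 3: list(it) collects remaining: [2, 4, 6].
Therefore out = [2, 4, 6].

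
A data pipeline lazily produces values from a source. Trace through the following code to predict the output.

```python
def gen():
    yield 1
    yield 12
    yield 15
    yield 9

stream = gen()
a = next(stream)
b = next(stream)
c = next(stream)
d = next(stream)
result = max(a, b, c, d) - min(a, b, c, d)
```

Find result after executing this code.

Step 1: Create generator and consume all values:
  a = next(stream) = 1
  b = next(stream) = 12
  c = next(stream) = 15
  d = next(stream) = 9
Step 2: max = 15, min = 1, result = 15 - 1 = 14.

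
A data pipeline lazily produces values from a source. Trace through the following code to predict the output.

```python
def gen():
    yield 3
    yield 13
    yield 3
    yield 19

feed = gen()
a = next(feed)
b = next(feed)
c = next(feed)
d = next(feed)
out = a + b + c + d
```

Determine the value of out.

Step 1: Create generator and consume all values:
  a = next(feed) = 3
  b = next(feed) = 13
  c = next(feed) = 3
  d = next(feed) = 19
Step 2: out = 3 + 13 + 3 + 19 = 38.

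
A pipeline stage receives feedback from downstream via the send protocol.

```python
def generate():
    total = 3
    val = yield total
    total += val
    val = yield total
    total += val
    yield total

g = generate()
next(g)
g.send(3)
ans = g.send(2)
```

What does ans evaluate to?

Step 1: next() -> yield total=3.
Step 2: send(3) -> val=3, total = 3+3 = 6, yield 6.
Step 3: send(2) -> val=2, total = 6+2 = 8, yield 8.
Therefore ans = 8.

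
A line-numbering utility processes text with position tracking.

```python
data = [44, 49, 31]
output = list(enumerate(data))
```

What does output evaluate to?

Step 1: enumerate pairs each element with its index:
  (0, 44)
  (1, 49)
  (2, 31)
Therefore output = [(0, 44), (1, 49), (2, 31)].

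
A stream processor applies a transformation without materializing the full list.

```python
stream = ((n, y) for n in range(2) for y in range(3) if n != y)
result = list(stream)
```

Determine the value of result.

Step 1: Nested generator over range(2) x range(3) where n != y:
  (0, 0): excluded (n == y)
  (0, 1): included
  (0, 2): included
  (1, 0): included
  (1, 1): excluded (n == y)
  (1, 2): included
Therefore result = [(0, 1), (0, 2), (1, 0), (1, 2)].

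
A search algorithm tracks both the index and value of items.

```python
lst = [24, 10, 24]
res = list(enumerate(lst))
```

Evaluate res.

Step 1: enumerate pairs each element with its index:
  (0, 24)
  (1, 10)
  (2, 24)
Therefore res = [(0, 24), (1, 10), (2, 24)].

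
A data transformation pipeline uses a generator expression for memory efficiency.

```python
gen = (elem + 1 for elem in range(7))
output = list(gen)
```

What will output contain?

Step 1: For each elem in range(7), compute elem+1:
  elem=0: 0+1 = 1
  elem=1: 1+1 = 2
  elem=2: 2+1 = 3
  elem=3: 3+1 = 4
  elem=4: 4+1 = 5
  elem=5: 5+1 = 6
  elem=6: 6+1 = 7
Therefore output = [1, 2, 3, 4, 5, 6, 7].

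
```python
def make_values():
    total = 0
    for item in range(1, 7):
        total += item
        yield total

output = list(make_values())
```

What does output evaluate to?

Step 1: Generator accumulates running sum:
  item=1: total = 1, yield 1
  item=2: total = 3, yield 3
  item=3: total = 6, yield 6
  item=4: total = 10, yield 10
  item=5: total = 15, yield 15
  item=6: total = 21, yield 21
Therefore output = [1, 3, 6, 10, 15, 21].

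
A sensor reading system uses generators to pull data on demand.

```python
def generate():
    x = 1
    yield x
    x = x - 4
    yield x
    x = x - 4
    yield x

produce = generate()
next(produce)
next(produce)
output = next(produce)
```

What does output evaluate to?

Step 1: Trace through generator execution:
  Yield 1: x starts at 1, yield 1
  Yield 2: x = 1 - 4 = -3, yield -3
  Yield 3: x = -3 - 4 = -7, yield -7
Step 2: First next() gets 1, second next() gets the second value, third next() yields -7.
Therefore output = -7.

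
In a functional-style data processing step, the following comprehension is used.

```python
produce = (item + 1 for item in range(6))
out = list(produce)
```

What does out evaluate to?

Step 1: For each item in range(6), compute item+1:
  item=0: 0+1 = 1
  item=1: 1+1 = 2
  item=2: 2+1 = 3
  item=3: 3+1 = 4
  item=4: 4+1 = 5
  item=5: 5+1 = 6
Therefore out = [1, 2, 3, 4, 5, 6].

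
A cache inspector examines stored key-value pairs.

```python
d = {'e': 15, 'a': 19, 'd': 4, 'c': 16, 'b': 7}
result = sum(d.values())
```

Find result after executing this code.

Step 1: d.values() = [15, 19, 4, 16, 7].
Step 2: sum = 61.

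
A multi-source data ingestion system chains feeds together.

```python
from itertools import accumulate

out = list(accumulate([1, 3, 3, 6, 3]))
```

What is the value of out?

Step 1: accumulate computes running sums:
  + 1 = 1
  + 3 = 4
  + 3 = 7
  + 6 = 13
  + 3 = 16
Therefore out = [1, 4, 7, 13, 16].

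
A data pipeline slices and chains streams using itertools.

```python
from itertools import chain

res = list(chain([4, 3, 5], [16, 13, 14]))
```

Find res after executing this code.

Step 1: chain() concatenates iterables: [4, 3, 5] + [16, 13, 14].
Therefore res = [4, 3, 5, 16, 13, 14].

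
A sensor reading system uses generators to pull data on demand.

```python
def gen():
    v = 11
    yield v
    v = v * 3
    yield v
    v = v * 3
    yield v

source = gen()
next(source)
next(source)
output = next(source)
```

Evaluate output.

Step 1: Trace through generator execution:
  Yield 1: v starts at 11, yield 11
  Yield 2: v = 11 * 3 = 33, yield 33
  Yield 3: v = 33 * 3 = 99, yield 99
Step 2: First next() gets 11, second next() gets the second value, third next() yields 99.
Therefore output = 99.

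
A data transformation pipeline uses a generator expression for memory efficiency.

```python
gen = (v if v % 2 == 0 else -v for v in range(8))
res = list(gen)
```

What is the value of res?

Step 1: For each v in range(8), yield v if even, else -v:
  v=0: even, yield 0
  v=1: odd, yield -1
  v=2: even, yield 2
  v=3: odd, yield -3
  v=4: even, yield 4
  v=5: odd, yield -5
  v=6: even, yield 6
  v=7: odd, yield -7
Therefore res = [0, -1, 2, -3, 4, -5, 6, -7].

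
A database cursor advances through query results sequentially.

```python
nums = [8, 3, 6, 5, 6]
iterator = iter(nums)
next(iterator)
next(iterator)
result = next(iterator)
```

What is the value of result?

Step 1: Create iterator over [8, 3, 6, 5, 6].
Step 2: next() consumes 8.
Step 3: next() consumes 3.
Step 4: next() returns 6.
Therefore result = 6.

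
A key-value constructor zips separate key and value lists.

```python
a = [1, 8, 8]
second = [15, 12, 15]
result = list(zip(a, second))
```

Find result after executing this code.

Step 1: zip pairs elements at same index:
  Index 0: (1, 15)
  Index 1: (8, 12)
  Index 2: (8, 15)
Therefore result = [(1, 15), (8, 12), (8, 15)].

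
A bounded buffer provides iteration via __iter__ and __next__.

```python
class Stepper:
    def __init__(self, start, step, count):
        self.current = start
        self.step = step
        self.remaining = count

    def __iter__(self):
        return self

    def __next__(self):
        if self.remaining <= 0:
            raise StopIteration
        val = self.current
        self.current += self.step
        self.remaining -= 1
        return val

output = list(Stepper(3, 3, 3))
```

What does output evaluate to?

Step 1: Stepper starts at 3, increments by 3, for 3 steps:
  Yield 3, then current += 3
  Yield 6, then current += 3
  Yield 9, then current += 3
Therefore output = [3, 6, 9].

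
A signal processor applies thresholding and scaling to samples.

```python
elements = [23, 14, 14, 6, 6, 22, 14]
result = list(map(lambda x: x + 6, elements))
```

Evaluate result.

Step 1: Apply lambda x: x + 6 to each element:
  23 -> 29
  14 -> 20
  14 -> 20
  6 -> 12
  6 -> 12
  22 -> 28
  14 -> 20
Therefore result = [29, 20, 20, 12, 12, 28, 20].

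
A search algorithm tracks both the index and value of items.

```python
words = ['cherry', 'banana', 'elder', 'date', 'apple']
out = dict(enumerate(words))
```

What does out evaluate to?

Step 1: enumerate pairs indices with words:
  0 -> 'cherry'
  1 -> 'banana'
  2 -> 'elder'
  3 -> 'date'
  4 -> 'apple'
Therefore out = {0: 'cherry', 1: 'banana', 2: 'elder', 3: 'date', 4: 'apple'}.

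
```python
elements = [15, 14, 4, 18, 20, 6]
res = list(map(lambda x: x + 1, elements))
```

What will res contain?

Step 1: Apply lambda x: x + 1 to each element:
  15 -> 16
  14 -> 15
  4 -> 5
  18 -> 19
  20 -> 21
  6 -> 7
Therefore res = [16, 15, 5, 19, 21, 7].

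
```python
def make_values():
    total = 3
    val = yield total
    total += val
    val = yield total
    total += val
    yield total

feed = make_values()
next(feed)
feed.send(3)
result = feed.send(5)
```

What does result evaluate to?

Step 1: next() -> yield total=3.
Step 2: send(3) -> val=3, total = 3+3 = 6, yield 6.
Step 3: send(5) -> val=5, total = 6+5 = 11, yield 11.
Therefore result = 11.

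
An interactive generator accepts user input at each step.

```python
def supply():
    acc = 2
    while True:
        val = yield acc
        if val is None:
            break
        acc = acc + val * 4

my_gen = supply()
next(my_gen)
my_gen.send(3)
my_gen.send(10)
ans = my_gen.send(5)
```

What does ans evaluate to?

Step 1: next() -> yield acc=2.
Step 2: send(3) -> val=3, acc = 2 + 3*4 = 14, yield 14.
Step 3: send(10) -> val=10, acc = 14 + 10*4 = 54, yield 54.
Step 4: send(5) -> val=5, acc = 54 + 5*4 = 74, yield 74.
Therefore ans = 74.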